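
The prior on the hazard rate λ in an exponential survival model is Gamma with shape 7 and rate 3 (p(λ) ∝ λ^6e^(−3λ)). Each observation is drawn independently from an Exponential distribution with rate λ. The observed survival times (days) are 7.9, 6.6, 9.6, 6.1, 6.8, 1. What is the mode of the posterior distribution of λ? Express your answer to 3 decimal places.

The Exponential(rate=λ) likelihood is ∝ λ^n e^(−λΣtᵢ). Here n = 6 and Σtᵢ = 7.9 + 6.6 + 9.6 + 6.1 + 6.8 + 1 = 38.
Posterior ∝ λ^6e^(−3λ) · λ^6e^(−38λ) = λ^12e^(−41λ), i.e. Gamma(13, 41).
Mode = (a−1)/b = 12/41 ≈ 0.293.

λ̂_MAP = 0.293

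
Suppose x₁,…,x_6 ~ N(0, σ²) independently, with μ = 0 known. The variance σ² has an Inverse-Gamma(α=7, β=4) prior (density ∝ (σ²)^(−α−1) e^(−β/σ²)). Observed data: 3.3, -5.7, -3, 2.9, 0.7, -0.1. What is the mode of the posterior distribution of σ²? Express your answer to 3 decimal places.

Sum of squared deviations about the known mean: SS = (3.3−0)² + (-5.7−0)² + (-3−0)² + (2.9−0)² + (0.7−0)² + (-0.1−0)² = 61.29.
The Normal likelihood contributes (σ²)^(−n/2) exp(−SS/(2σ²)), so the posterior is Inverse-Gamma(α + n/2, β + SS/2) = Inverse-Gamma(10, 34.645).
The mode of Inverse-Gamma(a, b) is b/(a+1) = 34.645/11 ≈ 3.150.

σ̂²_MAP = 3.150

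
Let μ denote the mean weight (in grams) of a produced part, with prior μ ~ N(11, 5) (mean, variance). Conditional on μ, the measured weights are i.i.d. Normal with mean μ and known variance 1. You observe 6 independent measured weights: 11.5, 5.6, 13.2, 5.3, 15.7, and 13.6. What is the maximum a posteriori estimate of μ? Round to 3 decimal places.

μ̂_MAP = 10.823

n = 6; x̄ = (11.5 + 5.6 + 13.2 + 5.3 + 15.7 + 13.6)/6 = 64.9/6 = 649/60 ≈ 10.8167.
For a Normal prior and Normal likelihood with known variance, the posterior is Normal; its mode equals its mean, the precision-weighted average.
Prior precision 1/σ₀² = 1/5 = 0.2; data precision n/σ² = 6/1 = 6.
μ̂ = (0.2·11 + 6·(649/60)) / (0.2 + 6) = 67.1/6.2 = 671/62 ≈ 10.823.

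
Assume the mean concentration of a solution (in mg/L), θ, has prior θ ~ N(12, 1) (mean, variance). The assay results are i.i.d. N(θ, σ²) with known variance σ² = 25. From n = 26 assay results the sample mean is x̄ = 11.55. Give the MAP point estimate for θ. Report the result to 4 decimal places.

θ̂_MAP = 11.7706

n = 26, x̄ = 11.55.
For a Normal prior and Normal likelihood with known variance, the posterior is Normal; its mode equals its mean, the precision-weighted average.
Prior precision 1/σ₀² = 1/1 = 1; data precision n/σ² = 26/25 = 1.04.
θ̂ = (1·12 + 1.04·11.55) / (1 + 1.04) = 24.012/2.04 = 2001/170 ≈ 11.7706.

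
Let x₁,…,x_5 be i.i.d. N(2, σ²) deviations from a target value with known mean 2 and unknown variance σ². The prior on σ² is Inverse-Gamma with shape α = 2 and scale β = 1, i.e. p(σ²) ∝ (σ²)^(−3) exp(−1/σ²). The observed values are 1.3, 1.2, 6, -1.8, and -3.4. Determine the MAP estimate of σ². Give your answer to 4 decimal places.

σ̂²_MAP = 5.7027

Sum of squared deviations about the known mean: SS = (1.3−2)² + (1.2−2)² + (6−2)² + (-1.8−2)² + (-3.4−2)² = 60.73.
The Normal likelihood contributes (σ²)^(−n/2) exp(−SS/(2σ²)), so the posterior is Inverse-Gamma(α + n/2, β + SS/2) = Inverse-Gamma(4.5, 31.365).
The mode of Inverse-Gamma(a, b) is b/(a+1) = 31.365/5.5 ≈ 5.7027.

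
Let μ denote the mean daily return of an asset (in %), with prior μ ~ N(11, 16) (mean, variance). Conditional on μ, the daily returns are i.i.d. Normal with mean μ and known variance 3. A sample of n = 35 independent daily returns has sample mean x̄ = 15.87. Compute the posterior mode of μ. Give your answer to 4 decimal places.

n = 35, x̄ = 15.87.
For a Normal prior and Normal likelihood with known variance, the posterior is Normal; its mode equals its mean, the precision-weighted average.
Prior precision 1/σ₀² = 1/16 = 0.0625; data precision n/σ² = 35/3.
μ̂ = (0.0625·11 + (35/3)·15.87) / (0.0625 + 35/3) = 185.8375/(563/48) = 44601/2815 ≈ 15.8440.

μ̂_MAP = 15.8440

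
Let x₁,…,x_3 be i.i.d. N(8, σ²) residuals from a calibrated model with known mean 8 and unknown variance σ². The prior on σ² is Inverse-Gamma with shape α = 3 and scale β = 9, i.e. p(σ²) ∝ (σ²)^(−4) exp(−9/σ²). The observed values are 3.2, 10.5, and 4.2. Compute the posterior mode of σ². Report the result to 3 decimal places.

Sum of squared deviations about the known mean: SS = (3.2−8)² + (10.5−8)² + (4.2−8)² = 43.73.
The Normal likelihood contributes (σ²)^(−n/2) exp(−SS/(2σ²)), so the posterior is Inverse-Gamma(α + n/2, β + SS/2) = Inverse-Gamma(4.5, 30.865).
The mode of Inverse-Gamma(a, b) is b/(a+1) = 30.865/5.5 ≈ 5.612.

σ̂²_MAP = 5.612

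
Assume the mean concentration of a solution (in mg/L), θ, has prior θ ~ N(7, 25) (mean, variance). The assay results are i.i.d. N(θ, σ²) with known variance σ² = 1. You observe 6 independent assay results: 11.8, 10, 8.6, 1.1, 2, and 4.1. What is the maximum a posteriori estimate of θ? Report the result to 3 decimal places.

θ̂_MAP = 6.272

n = 6; x̄ = (11.8 + 10 + 8.6 + 1.1 + 2 + 4.1)/6 = 37.6/6 = 94/15 ≈ 6.2667.
For a Normal prior and Normal likelihood with known variance, the posterior is Normal; its mode equals its mean, the precision-weighted average.
Prior precision 1/σ₀² = 1/25 = 0.04; data precision n/σ² = 6/1 = 6.
θ̂ = (0.04·7 + 6·(94/15)) / (0.04 + 6) = 37.88/6.04 = 947/151 ≈ 6.272.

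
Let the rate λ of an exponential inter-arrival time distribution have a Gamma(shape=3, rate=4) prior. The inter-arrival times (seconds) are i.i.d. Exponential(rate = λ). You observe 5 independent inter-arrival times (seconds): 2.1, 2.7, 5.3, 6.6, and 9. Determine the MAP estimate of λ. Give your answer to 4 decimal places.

The Exponential(rate=λ) likelihood is ∝ λ^n e^(−λΣtᵢ). Here n = 5 and Σtᵢ = 2.1 + 2.7 + 5.3 + 6.6 + 9 = 25.7.
Posterior ∝ λ^2e^(−4λ) · λ^5e^(−25.7λ) = λ^7e^(−29.7λ), i.e. Gamma(8, 29.7).
Mode = (a−1)/b = 7/29.7 ≈ 0.2357.

λ̂_MAP = 0.2357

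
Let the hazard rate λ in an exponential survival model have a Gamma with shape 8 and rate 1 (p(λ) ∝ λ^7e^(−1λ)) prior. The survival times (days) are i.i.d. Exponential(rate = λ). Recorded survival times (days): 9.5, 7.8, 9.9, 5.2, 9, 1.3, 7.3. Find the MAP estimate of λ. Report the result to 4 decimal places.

λ̂_MAP = 0.2745

The Exponential(rate=λ) likelihood is ∝ λ^n e^(−λΣtᵢ). Here n = 7 and Σtᵢ = 9.5 + 7.8 + 9.9 + 5.2 + 9 + 1.3 + 7.3 = 50.
Posterior ∝ λ^7e^(−1λ) · λ^7e^(−50λ) = λ^14e^(−51λ), i.e. Gamma(15, 51).
Mode = (a−1)/b = 14/51 ≈ 0.2745.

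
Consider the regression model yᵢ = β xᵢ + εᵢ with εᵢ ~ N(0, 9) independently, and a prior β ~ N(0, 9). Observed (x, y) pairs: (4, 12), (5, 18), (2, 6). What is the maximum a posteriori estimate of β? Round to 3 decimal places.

β̂_MAP = 3.261

log p(β | y) = −Σ(yᵢ − βxᵢ)²/(2·9) − β²/(2·9) + const.
Setting the derivative to zero: Σxᵢ(yᵢ − βxᵢ)/9 − β/9 = 0, so β = Σxᵢyᵢ / (Σxᵢ² + σ²/τ²).
Σxᵢyᵢ = 4·12 + 5·18 + 2·6 = 150; Σxᵢ² = 45; σ²/τ² = 1.
β̂_MAP = 150 / (45 + 1) = 150/46 ≈ 3.261.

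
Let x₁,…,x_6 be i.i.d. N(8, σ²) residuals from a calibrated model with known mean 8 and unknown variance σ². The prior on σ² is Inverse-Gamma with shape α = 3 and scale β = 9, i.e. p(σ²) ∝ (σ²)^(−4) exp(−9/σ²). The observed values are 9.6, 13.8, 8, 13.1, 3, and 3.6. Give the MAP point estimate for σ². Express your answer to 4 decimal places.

σ̂²_MAP = 8.8979

Sum of squared deviations about the known mean: SS = (9.6−8)² + (13.8−8)² + (8−8)² + (13.1−8)² + (3−8)² + (3.6−8)² = 106.57.
The Normal likelihood contributes (σ²)^(−n/2) exp(−SS/(2σ²)), so the posterior is Inverse-Gamma(α + n/2, β + SS/2) = Inverse-Gamma(6, 62.285).
The mode of Inverse-Gamma(a, b) is b/(a+1) = 62.285/7 ≈ 8.8979.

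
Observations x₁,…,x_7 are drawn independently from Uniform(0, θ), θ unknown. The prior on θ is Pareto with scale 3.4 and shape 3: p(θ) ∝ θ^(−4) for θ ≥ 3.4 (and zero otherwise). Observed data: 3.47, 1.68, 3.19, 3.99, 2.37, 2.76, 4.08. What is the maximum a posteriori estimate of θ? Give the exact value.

θ̂_MAP = 4.08

The Uniform(0, θ) likelihood is θ^(−n) for θ ≥ max(xᵢ), zero otherwise. Here max(xᵢ) = 4.08.
Posterior ∝ θ^(−4) · θ^(−7) = θ^(−11) on θ ≥ max(3.4, 4.08) = 4.08.
This density is strictly decreasing in θ, so the posterior mode lies at the lower boundary of the support.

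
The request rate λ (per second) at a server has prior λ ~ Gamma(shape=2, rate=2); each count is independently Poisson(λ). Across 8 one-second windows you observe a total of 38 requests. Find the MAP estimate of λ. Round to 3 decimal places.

Σxᵢ = 38, n = 8.
Posterior ∝ λe^(−2λ) · λ^38e^(−8λ) = λ^39e^(−10λ), i.e. Gamma(shape=40, rate=10).
The mode of a Gamma(a, b) with a ≥ 1 (shape–rate) is (a−1)/b = 39/10 ≈ 3.900.

λ̂_MAP = 3.900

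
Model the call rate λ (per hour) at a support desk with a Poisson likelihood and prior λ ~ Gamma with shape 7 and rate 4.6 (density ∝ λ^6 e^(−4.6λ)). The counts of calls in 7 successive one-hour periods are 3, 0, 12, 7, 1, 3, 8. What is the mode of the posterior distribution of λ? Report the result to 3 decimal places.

λ̂_MAP = 3.448

Σxᵢ = 3+0+12+7+1+3+8 = 34, with n = 7.
Posterior ∝ λ^6e^(−4.6λ) · λ^34e^(−7λ) = λ^40e^(−11.6λ), i.e. Gamma(shape=41, rate=11.6).
The mode of a Gamma(a, b) with a ≥ 1 (shape–rate) is (a−1)/b = 40/11.6 ≈ 3.448.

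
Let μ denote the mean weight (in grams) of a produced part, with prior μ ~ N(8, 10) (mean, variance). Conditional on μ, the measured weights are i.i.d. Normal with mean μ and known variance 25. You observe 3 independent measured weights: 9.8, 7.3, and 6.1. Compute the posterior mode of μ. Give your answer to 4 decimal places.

n = 3; x̄ = (9.8 + 7.3 + 6.1)/3 = 23.2/3 = 116/15 ≈ 7.7333.
For a Normal prior and Normal likelihood with known variance, the posterior is Normal; its mode equals its mean, the precision-weighted average.
Prior precision 1/σ₀² = 1/10 = 0.1; data precision n/σ² = 3/25 = 0.12.
μ̂ = (0.1·8 + 0.12·(116/15)) / (0.1 + 0.12) = 1.728/0.22 = 432/55 ≈ 7.8545.

μ̂_MAP = 7.8545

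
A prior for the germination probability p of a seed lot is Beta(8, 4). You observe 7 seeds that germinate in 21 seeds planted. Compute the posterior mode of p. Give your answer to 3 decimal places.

Prior: Beta(8, 4).
Data: 7 successes in 21 trials. The binomial likelihood contributes p^7(1−p)^14, so the posterior is Beta(8+7, 4+14) = Beta(15, 18).
For Beta(a, b) with a, b > 1 the mode is (a−1)/(a+b−2) = 14/31 ≈ 0.452.

p̂_MAP = 0.452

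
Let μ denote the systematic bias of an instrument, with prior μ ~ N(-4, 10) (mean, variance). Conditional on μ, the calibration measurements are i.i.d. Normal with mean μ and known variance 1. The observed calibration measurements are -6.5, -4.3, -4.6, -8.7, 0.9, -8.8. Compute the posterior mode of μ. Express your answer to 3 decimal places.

n = 6; x̄ = ((-6.5) + (-4.3) + (-4.6) + (-8.7) + 0.9 + (-8.8))/6 = -32/6 = -16/3 ≈ -5.3333.
For a Normal prior and Normal likelihood with known variance, the posterior is Normal; its mode equals its mean, the precision-weighted average.
Prior precision 1/σ₀² = 1/10 = 0.1; data precision n/σ² = 6/1 = 6.
μ̂ = (0.1·(-4) + 6·(-16/3)) / (0.1 + 6) = (-32.4)/6.1 = -324/61 ≈ -5.311.

μ̂_MAP = -5.311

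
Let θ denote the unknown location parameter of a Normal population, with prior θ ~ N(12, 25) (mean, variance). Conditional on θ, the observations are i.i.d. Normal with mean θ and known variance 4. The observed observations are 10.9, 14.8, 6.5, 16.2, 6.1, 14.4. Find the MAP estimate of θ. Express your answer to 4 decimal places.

n = 6; x̄ = (10.9 + 14.8 + 6.5 + 16.2 + 6.1 + 14.4)/6 = 68.9/6 = 689/60 ≈ 11.4833.
For a Normal prior and Normal likelihood with known variance, the posterior is Normal; its mode equals its mean, the precision-weighted average.
Prior precision 1/σ₀² = 1/25 = 0.04; data precision n/σ² = 6/4 = 1.5.
θ̂ = (0.04·12 + 1.5·(689/60)) / (0.04 + 1.5) = 17.705/1.54 = 3541/308 ≈ 11.4968.

θ̂_MAP = 11.4968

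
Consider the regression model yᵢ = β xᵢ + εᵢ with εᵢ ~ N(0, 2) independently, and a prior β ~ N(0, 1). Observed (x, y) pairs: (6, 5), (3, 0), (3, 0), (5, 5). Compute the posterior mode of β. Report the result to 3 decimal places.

log p(β | y) = −Σ(yᵢ − βxᵢ)²/(2·2) − β²/(2·1) + const.
Setting the derivative to zero: Σxᵢ(yᵢ − βxᵢ)/2 − β/1 = 0, so β = Σxᵢyᵢ / (Σxᵢ² + σ²/τ²).
Σxᵢyᵢ = 6·5 + 3·0 + 3·0 + 5·5 = 55; Σxᵢ² = 79; σ²/τ² = 2.
β̂_MAP = 55 / (79 + 2) = 55/81 ≈ 0.679.

β̂_MAP = 0.679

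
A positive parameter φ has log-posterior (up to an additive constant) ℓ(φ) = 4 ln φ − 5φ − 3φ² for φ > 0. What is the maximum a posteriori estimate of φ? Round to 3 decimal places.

ℓ'(φ) = 4/φ − 5 − 6φ. Setting this to zero and multiplying by φ: 6φ² + 5φ − 4 = 0.
φ = (−5 + √(5² + 4·6·4)) / (2·6) = (−5 + √121) / 12 = (−5 + 11)/12 = 1/2.
ℓ''(φ) = −4/φ² − 6 < 0, confirming a maximum.

φ̂_MAP = 0.500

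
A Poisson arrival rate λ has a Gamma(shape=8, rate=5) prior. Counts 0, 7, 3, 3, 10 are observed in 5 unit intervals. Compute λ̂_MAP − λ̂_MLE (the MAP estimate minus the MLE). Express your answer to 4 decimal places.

MAP − MLE = -1.6000

Σxᵢ = 23. Posterior is Gamma(31, 10); MAP = (31−1)/10 = 30/10 ≈ 3.00000.
MLE = x̄ = 23/5 ≈ 4.60000.
Difference = 30/10 − 23/5 = -8/5 ≈ -1.6000.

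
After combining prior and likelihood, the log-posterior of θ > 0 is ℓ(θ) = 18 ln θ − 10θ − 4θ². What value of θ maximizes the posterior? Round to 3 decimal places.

θ̂_MAP = 1.000

ℓ'(θ) = 18/θ − 10 − 8θ. Setting this to zero and multiplying by θ: 8θ² + 10θ − 18 = 0.
θ = (−10 + √(10² + 4·8·18)) / (2·8) = (−10 + √676) / 16 = (−10 + 26)/16 = 1.
ℓ''(θ) = −18/θ² − 8 < 0, confirming a maximum.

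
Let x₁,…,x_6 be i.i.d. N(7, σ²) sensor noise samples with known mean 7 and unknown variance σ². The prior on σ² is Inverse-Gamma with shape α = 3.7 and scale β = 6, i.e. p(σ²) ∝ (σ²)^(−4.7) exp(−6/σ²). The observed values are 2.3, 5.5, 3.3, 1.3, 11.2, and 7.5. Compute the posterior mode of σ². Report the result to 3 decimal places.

Sum of squared deviations about the known mean: SS = (2.3−7)² + (5.5−7)² + (3.3−7)² + (1.3−7)² + (11.2−7)² + (7.5−7)² = 88.41.
The Normal likelihood contributes (σ²)^(−n/2) exp(−SS/(2σ²)), so the posterior is Inverse-Gamma(α + n/2, β + SS/2) = Inverse-Gamma(6.7, 50.205).
The mode of Inverse-Gamma(a, b) is b/(a+1) = 50.205/7.7 ≈ 6.520.

σ̂²_MAP = 6.520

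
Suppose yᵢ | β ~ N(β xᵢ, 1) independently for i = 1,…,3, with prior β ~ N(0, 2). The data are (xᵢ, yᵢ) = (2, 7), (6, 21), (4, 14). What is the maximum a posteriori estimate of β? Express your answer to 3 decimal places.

log p(β | y) = −Σ(yᵢ − βxᵢ)²/(2·1) − β²/(2·2) + const.
Setting the derivative to zero: Σxᵢ(yᵢ − βxᵢ)/1 − β/2 = 0, so β = Σxᵢyᵢ / (Σxᵢ² + σ²/τ²).
Σxᵢyᵢ = 2·7 + 6·21 + 4·14 = 196; Σxᵢ² = 56; σ²/τ² = 0.5.
β̂_MAP = 196 / (56 + 0.5) = 196/56.5 ≈ 3.469.

β̂_MAP = 3.469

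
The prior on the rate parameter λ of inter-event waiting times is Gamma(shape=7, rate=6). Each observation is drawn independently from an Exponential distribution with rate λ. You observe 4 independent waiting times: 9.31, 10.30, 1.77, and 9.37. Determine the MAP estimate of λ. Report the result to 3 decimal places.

λ̂_MAP = 0.272

The Exponential(rate=λ) likelihood is ∝ λ^n e^(−λΣtᵢ). Here n = 4 and Σtᵢ = 9.31 + 10.30 + 1.77 + 9.37 = 30.75.
Posterior ∝ λ^6e^(−6λ) · λ^4e^(−30.75λ) = λ^10e^(−36.75λ), i.e. Gamma(11, 36.75).
Mode = (a−1)/b = 10/36.75 ≈ 0.272.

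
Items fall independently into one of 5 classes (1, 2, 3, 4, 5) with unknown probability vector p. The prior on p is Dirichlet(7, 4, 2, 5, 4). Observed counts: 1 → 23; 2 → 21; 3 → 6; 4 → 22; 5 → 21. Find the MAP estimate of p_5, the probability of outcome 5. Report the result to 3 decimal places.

MAP estimate: 0.218

The posterior is Dirichlet(αᵢ + nᵢ) = Dirichlet(30, 25, 8, 27, 25).
For a Dirichlet(a₁,…,a_K) with all aᵢ > 1, the mode has j-th component (aⱼ − 1)/(Σaᵢ − K).
Here Σaᵢ = 115 and K = 5, so p_5 = (25 − 1)/(115 − 5) = 24/110 ≈ 0.218.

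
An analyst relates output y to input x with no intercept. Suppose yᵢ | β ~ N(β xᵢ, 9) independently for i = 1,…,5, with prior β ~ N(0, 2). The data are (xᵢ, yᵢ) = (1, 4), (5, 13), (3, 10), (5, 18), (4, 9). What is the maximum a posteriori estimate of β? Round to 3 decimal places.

β̂_MAP = 2.795

log p(β | y) = −Σ(yᵢ − βxᵢ)²/(2·9) − β²/(2·2) + const.
Setting the derivative to zero: Σxᵢ(yᵢ − βxᵢ)/9 − β/2 = 0, so β = Σxᵢyᵢ / (Σxᵢ² + σ²/τ²).
Σxᵢyᵢ = 1·4 + 5·13 + 3·10 + 5·18 + 4·9 = 225; Σxᵢ² = 76; σ²/τ² = 4.5.
β̂_MAP = 225 / (76 + 4.5) = 225/80.5 ≈ 2.795.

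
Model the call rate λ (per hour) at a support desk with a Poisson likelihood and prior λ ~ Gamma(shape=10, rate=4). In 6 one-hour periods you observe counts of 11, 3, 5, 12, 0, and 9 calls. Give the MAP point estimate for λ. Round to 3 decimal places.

Σxᵢ = 11+3+5+12+0+9 = 40, with n = 6.
Posterior ∝ λ^9e^(−4λ) · λ^40e^(−6λ) = λ^49e^(−10λ), i.e. Gamma(shape=50, rate=10).
The mode of a Gamma(a, b) with a ≥ 1 (shape–rate) is (a−1)/b = 49/10 ≈ 4.900.

λ̂_MAP = 4.900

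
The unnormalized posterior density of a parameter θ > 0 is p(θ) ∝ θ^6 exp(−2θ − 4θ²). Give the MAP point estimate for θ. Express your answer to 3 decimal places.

ℓ'(θ) = 6/θ − 2 − 8θ. Setting this to zero and multiplying by θ: 8θ² + 2θ − 6 = 0.
θ = (−2 + √(2² + 4·8·6)) / (2·8) = (−2 + √196) / 16 = (−2 + 14)/16 = 3/4.
ℓ''(θ) = −6/θ² − 8 < 0, confirming a maximum.

θ̂_MAP = 0.750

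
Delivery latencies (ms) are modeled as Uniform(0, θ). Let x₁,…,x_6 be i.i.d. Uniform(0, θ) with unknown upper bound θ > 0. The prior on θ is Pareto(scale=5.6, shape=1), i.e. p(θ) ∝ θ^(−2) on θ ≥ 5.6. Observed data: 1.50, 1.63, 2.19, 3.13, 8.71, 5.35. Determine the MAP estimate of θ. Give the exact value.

The Uniform(0, θ) likelihood is θ^(−n) for θ ≥ max(xᵢ), zero otherwise. Here max(xᵢ) = 8.71.
Posterior ∝ θ^(−2) · θ^(−6) = θ^(−8) on θ ≥ max(5.6, 8.71) = 8.71.
This density is strictly decreasing in θ, so the posterior mode lies at the lower boundary of the support.

θ̂_MAP = 8.71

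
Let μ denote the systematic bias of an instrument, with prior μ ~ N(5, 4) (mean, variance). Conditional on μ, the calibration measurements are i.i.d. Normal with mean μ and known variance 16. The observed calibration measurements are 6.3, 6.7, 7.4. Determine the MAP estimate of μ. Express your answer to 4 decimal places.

μ̂_MAP = 5.7714

n = 3; x̄ = (6.3 + 6.7 + 7.4)/3 = 20.4/3 = 6.8.
For a Normal prior and Normal likelihood with known variance, the posterior is Normal; its mode equals its mean, the precision-weighted average.
Prior precision 1/σ₀² = 1/4 = 0.25; data precision n/σ² = 3/16 = 0.1875.
μ̂ = (0.25·5 + 0.1875·6.8) / (0.25 + 0.1875) = 2.525/0.4375 = 202/35 ≈ 5.7714.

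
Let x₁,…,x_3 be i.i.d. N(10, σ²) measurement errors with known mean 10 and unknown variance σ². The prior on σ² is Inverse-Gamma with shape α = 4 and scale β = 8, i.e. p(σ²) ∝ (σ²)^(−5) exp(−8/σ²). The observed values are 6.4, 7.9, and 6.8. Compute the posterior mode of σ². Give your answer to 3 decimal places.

Sum of squared deviations about the known mean: SS = (6.4−10)² + (7.9−10)² + (6.8−10)² = 27.61.
The Normal likelihood contributes (σ²)^(−n/2) exp(−SS/(2σ²)), so the posterior is Inverse-Gamma(α + n/2, β + SS/2) = Inverse-Gamma(5.5, 21.805).
The mode of Inverse-Gamma(a, b) is b/(a+1) = 21.805/6.5 ≈ 3.355.

σ̂²_MAP = 3.355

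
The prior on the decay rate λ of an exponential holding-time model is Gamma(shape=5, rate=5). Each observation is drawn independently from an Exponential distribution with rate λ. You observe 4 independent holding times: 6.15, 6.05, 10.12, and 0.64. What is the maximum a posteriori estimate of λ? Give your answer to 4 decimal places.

λ̂_MAP = 0.2861

The Exponential(rate=λ) likelihood is ∝ λ^n e^(−λΣtᵢ). Here n = 4 and Σtᵢ = 6.15 + 6.05 + 10.12 + 0.64 = 22.96.
Posterior ∝ λ^4e^(−5λ) · λ^4e^(−22.96λ) = λ^8e^(−27.96λ), i.e. Gamma(9, 27.96).
Mode = (a−1)/b = 8/27.96 ≈ 0.2861.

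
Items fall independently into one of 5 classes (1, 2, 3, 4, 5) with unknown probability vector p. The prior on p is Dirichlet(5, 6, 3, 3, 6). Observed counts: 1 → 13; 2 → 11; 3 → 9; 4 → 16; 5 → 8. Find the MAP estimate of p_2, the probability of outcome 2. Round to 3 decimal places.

The posterior is Dirichlet(αᵢ + nᵢ) = Dirichlet(18, 17, 12, 19, 14).
For a Dirichlet(a₁,…,a_K) with all aᵢ > 1, the mode has j-th component (aⱼ − 1)/(Σaᵢ − K).
Here Σaᵢ = 80 and K = 5, so p_2 = (17 − 1)/(80 − 5) = 16/75 ≈ 0.213.

MAP estimate: 0.213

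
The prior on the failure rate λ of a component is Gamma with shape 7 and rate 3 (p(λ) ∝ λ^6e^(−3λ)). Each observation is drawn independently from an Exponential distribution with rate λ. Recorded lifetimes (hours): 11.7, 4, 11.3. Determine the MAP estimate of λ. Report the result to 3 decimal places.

λ̂_MAP = 0.300

The Exponential(rate=λ) likelihood is ∝ λ^n e^(−λΣtᵢ). Here n = 3 and Σtᵢ = 11.7 + 4 + 11.3 = 27.
Posterior ∝ λ^6e^(−3λ) · λ^3e^(−27λ) = λ^9e^(−30λ), i.e. Gamma(10, 30).
Mode = (a−1)/b = 9/30 ≈ 0.300.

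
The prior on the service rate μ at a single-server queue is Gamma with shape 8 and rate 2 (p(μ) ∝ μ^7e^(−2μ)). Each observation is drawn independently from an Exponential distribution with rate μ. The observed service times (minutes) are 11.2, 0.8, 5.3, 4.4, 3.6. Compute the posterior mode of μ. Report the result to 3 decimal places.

μ̂_MAP = 0.440

The Exponential(rate=μ) likelihood is ∝ μ^n e^(−μΣtᵢ). Here n = 5 and Σtᵢ = 11.2 + 0.8 + 5.3 + 4.4 + 3.6 = 25.3.
Posterior ∝ μ^7e^(−2μ) · μ^5e^(−25.3μ) = μ^12e^(−27.3μ), i.e. Gamma(13, 27.3).
Mode = (a−1)/b = 12/27.3 ≈ 0.440.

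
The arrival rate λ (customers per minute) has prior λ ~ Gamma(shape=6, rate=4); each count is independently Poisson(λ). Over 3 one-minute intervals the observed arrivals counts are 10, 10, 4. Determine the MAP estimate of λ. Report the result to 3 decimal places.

Σxᵢ = 10+10+4 = 24, with n = 3.
Posterior ∝ λ^5e^(−4λ) · λ^24e^(−3λ) = λ^29e^(−7λ), i.e. Gamma(shape=30, rate=7).
The mode of a Gamma(a, b) with a ≥ 1 (shape–rate) is (a−1)/b = 29/7 ≈ 4.143.

λ̂_MAP = 4.143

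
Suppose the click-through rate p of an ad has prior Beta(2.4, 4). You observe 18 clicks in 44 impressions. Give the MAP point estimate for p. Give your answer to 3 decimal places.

p̂_MAP = 0.401

Prior: Beta(2.4, 4).
Data: 18 successes in 44 trials. The binomial likelihood contributes p^18(1−p)^26, so the posterior is Beta(2.4+18, 4+26) = Beta(20.4, 30).
For Beta(a, b) with a, b > 1 the mode is (a−1)/(a+b−2) = 19.4/48.4 ≈ 0.401.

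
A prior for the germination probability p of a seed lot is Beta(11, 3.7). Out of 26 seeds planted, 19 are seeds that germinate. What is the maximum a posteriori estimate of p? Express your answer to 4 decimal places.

p̂_MAP = 0.7494

Prior: Beta(11, 3.7).
Data: 19 successes in 26 trials. The binomial likelihood contributes p^19(1−p)^7, so the posterior is Beta(11+19, 3.7+7) = Beta(30, 10.7).
For Beta(a, b) with a, b > 1 the mode is (a−1)/(a+b−2) = 29/38.7 ≈ 0.7494.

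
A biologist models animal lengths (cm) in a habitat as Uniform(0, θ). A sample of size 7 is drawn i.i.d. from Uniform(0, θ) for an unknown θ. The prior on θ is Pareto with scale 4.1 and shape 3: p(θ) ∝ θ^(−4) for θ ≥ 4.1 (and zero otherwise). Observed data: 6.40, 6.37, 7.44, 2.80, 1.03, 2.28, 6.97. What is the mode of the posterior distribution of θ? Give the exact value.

θ̂_MAP = 7.44

The Uniform(0, θ) likelihood is θ^(−n) for θ ≥ max(xᵢ), zero otherwise. Here max(xᵢ) = 7.44.
Posterior ∝ θ^(−4) · θ^(−7) = θ^(−11) on θ ≥ max(4.1, 7.44) = 7.44.
This density is strictly decreasing in θ, so the posterior mode lies at the lower boundary of the support.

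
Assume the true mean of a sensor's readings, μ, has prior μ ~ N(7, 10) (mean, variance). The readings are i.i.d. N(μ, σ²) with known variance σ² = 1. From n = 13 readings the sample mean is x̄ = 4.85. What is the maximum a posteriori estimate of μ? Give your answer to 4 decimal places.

μ̂_MAP = 4.8664

n = 13, x̄ = 4.85.
For a Normal prior and Normal likelihood with known variance, the posterior is Normal; its mode equals its mean, the precision-weighted average.
Prior precision 1/σ₀² = 1/10 = 0.1; data precision n/σ² = 13/1 = 13.
μ̂ = (0.1·7 + 13·4.85) / (0.1 + 13) = 63.75/13.1 = 1275/262 ≈ 4.8664.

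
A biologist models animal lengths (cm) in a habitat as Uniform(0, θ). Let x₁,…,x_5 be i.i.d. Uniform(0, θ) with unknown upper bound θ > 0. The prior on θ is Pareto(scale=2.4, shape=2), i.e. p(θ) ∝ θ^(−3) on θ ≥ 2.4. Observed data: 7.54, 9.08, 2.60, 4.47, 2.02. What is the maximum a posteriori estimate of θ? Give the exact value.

θ̂_MAP = 9.08

The Uniform(0, θ) likelihood is θ^(−n) for θ ≥ max(xᵢ), zero otherwise. Here max(xᵢ) = 9.08.
Posterior ∝ θ^(−3) · θ^(−5) = θ^(−8) on θ ≥ max(2.4, 9.08) = 9.08.
This density is strictly decreasing in θ, so the posterior mode lies at the lower boundary of the support.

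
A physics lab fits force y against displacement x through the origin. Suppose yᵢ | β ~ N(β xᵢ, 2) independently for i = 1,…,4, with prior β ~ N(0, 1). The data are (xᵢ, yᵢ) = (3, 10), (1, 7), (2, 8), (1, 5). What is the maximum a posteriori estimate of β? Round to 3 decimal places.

β̂_MAP = 3.412

log p(β | y) = −Σ(yᵢ − βxᵢ)²/(2·2) − β²/(2·1) + const.
Setting the derivative to zero: Σxᵢ(yᵢ − βxᵢ)/2 − β/1 = 0, so β = Σxᵢyᵢ / (Σxᵢ² + σ²/τ²).
Σxᵢyᵢ = 3·10 + 1·7 + 2·8 + 1·5 = 58; Σxᵢ² = 15; σ²/τ² = 2.
β̂_MAP = 58 / (15 + 2) = 58/17 ≈ 3.412.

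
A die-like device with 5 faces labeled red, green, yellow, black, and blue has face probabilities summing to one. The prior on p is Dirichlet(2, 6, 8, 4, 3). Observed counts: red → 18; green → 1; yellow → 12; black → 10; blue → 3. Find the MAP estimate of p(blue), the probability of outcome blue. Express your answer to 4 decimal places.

The posterior is Dirichlet(αᵢ + nᵢ) = Dirichlet(20, 7, 20, 14, 6).
For a Dirichlet(a₁,…,a_K) with all aᵢ > 1, the mode has j-th component (aⱼ − 1)/(Σaᵢ − K).
Here Σaᵢ = 67 and K = 5, so p(blue) = (6 − 1)/(67 − 5) = 5/62 ≈ 0.0806.

MAP estimate of p(blue) = 0.0806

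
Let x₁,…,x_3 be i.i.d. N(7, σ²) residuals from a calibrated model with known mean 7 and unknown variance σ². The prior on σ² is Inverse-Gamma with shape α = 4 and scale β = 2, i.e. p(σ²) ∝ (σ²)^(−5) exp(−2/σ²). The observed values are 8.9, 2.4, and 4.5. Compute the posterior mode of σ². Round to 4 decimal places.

Sum of squared deviations about the known mean: SS = (8.9−7)² + (2.4−7)² + (4.5−7)² = 31.02.
The Normal likelihood contributes (σ²)^(−n/2) exp(−SS/(2σ²)), so the posterior is Inverse-Gamma(α + n/2, β + SS/2) = Inverse-Gamma(5.5, 17.51).
The mode of Inverse-Gamma(a, b) is b/(a+1) = 17.51/6.5 ≈ 2.6938.

σ̂²_MAP = 2.6938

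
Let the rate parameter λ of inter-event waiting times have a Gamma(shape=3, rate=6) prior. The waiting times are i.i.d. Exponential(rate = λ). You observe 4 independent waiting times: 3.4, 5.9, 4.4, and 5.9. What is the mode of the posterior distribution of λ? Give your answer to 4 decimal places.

The Exponential(rate=λ) likelihood is ∝ λ^n e^(−λΣtᵢ). Here n = 4 and Σtᵢ = 3.4 + 5.9 + 4.4 + 5.9 = 19.6.
Posterior ∝ λ^2e^(−6λ) · λ^4e^(−19.6λ) = λ^6e^(−25.6λ), i.e. Gamma(7, 25.6).
Mode = (a−1)/b = 6/25.6 ≈ 0.2344.

λ̂_MAP = 0.2344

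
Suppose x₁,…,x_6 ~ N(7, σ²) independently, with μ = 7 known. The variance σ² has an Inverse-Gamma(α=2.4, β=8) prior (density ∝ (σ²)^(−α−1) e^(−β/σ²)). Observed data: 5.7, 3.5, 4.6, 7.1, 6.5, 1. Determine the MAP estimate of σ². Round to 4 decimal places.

Sum of squared deviations about the known mean: SS = (5.7−7)² + (3.5−7)² + (4.6−7)² + (7.1−7)² + (6.5−7)² + (1−7)² = 55.96.
The Normal likelihood contributes (σ²)^(−n/2) exp(−SS/(2σ²)), so the posterior is Inverse-Gamma(α + n/2, β + SS/2) = Inverse-Gamma(5.4, 35.98).
The mode of Inverse-Gamma(a, b) is b/(a+1) = 35.98/6.4 ≈ 5.6219.

σ̂²_MAP = 5.6219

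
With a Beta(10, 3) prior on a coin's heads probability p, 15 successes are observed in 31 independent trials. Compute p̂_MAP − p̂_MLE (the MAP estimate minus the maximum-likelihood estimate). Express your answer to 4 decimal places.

Posterior is Beta(25, 19); MAP = (25−1)/(44−2) = 24/42 ≈ 0.57143.
MLE ignores the prior: p̂_MLE = k/n = 15/31 ≈ 0.48387.
Difference = 24/42 − 15/31 = 19/217 ≈ 0.0876.

MAP − MLE = 0.0876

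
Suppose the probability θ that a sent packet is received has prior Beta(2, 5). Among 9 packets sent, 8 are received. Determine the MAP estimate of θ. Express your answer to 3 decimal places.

Prior: Beta(2, 5).
Data: 8 successes in 9 trials. The binomial likelihood contributes θ^8(1−θ)^1, so the posterior is Beta(2+8, 5+1) = Beta(10, 6).
For Beta(a, b) with a, b > 1 the mode is (a−1)/(a+b−2) = 9/14 ≈ 0.643.

θ̂_MAP = 0.643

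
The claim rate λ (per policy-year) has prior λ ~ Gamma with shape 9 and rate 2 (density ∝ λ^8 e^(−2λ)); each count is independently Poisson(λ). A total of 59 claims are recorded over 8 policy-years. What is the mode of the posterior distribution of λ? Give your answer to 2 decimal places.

λ̂_MAP = 6.70

Σxᵢ = 59, n = 8.
Posterior ∝ λ^8e^(−2λ) · λ^59e^(−8λ) = λ^67e^(−10λ), i.e. Gamma(shape=68, rate=10).
The mode of a Gamma(a, b) with a ≥ 1 (shape–rate) is (a−1)/b = 67/10 ≈ 6.70.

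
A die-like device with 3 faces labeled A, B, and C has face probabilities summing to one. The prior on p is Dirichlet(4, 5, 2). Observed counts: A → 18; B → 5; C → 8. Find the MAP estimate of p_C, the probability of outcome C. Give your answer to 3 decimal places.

The posterior is Dirichlet(αᵢ + nᵢ) = Dirichlet(22, 10, 10).
For a Dirichlet(a₁,…,a_K) with all aᵢ > 1, the mode has j-th component (aⱼ − 1)/(Σaᵢ − K).
Here Σaᵢ = 42 and K = 3, so p_C = (10 − 1)/(42 − 3) = 9/39 ≈ 0.231.

MAP estimate of p_C = 0.231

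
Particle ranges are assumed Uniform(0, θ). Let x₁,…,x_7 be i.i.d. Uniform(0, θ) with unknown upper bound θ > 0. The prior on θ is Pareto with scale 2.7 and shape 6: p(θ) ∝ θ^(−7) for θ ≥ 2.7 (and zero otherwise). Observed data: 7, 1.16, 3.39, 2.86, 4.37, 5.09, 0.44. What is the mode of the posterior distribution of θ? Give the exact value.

θ̂_MAP = 7

The Uniform(0, θ) likelihood is θ^(−n) for θ ≥ max(xᵢ), zero otherwise. Here max(xᵢ) = 7.
Posterior ∝ θ^(−7) · θ^(−7) = θ^(−14) on θ ≥ max(2.7, 7) = 7.
This density is strictly decreasing in θ, so the posterior mode lies at the lower boundary of the support.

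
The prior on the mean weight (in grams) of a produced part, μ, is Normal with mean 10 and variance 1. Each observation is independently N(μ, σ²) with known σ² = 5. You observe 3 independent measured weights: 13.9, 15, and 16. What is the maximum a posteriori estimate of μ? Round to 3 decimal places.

n = 3; x̄ = (13.9 + 15 + 16)/3 = 44.9/3 = 449/30 ≈ 14.9667.
For a Normal prior and Normal likelihood with known variance, the posterior is Normal; its mode equals its mean, the precision-weighted average.
Prior precision 1/σ₀² = 1/1 = 1; data precision n/σ² = 3/5 = 0.6.
μ̂ = (1·10 + 0.6·(449/30)) / (1 + 0.6) = 18.98/1.6 = 11.8625 ≈ 11.863.

μ̂_MAP = 11.863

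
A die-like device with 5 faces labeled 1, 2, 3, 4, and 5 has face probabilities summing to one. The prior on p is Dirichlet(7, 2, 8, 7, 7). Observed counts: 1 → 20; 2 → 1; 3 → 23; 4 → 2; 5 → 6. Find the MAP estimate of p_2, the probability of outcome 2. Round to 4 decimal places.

MAP estimate: 0.0256

The posterior is Dirichlet(αᵢ + nᵢ) = Dirichlet(27, 3, 31, 9, 13).
For a Dirichlet(a₁,…,a_K) with all aᵢ > 1, the mode has j-th component (aⱼ − 1)/(Σaᵢ − K).
Here Σaᵢ = 83 and K = 5, so p_2 = (3 − 1)/(83 − 5) = 2/78 ≈ 0.0256.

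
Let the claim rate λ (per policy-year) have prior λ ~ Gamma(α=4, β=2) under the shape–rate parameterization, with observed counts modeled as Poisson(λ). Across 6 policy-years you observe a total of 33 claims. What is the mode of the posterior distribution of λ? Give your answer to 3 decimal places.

λ̂_MAP = 4.500

Σxᵢ = 33, n = 6.
Posterior ∝ λ^3e^(−2λ) · λ^33e^(−6λ) = λ^36e^(−8λ), i.e. Gamma(shape=37, rate=8).
The mode of a Gamma(a, b) with a ≥ 1 (shape–rate) is (a−1)/b = 36/8 ≈ 4.500.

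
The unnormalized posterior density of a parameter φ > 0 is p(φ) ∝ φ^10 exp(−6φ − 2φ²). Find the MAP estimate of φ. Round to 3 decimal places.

ℓ'(φ) = 10/φ − 6 − 4φ. Setting this to zero and multiplying by φ: 4φ² + 6φ − 10 = 0.
φ = (−6 + √(6² + 4·4·10)) / (2·4) = (−6 + √196) / 8 = (−6 + 14)/8 = 1.
ℓ''(φ) = −10/φ² − 4 < 0, confirming a maximum.

φ̂_MAP = 1.000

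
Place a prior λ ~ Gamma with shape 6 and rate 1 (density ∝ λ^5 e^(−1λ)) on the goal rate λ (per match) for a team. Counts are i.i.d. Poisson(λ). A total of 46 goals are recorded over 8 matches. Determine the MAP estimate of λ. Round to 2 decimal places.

Σxᵢ = 46, n = 8.
Posterior ∝ λ^5e^(−1λ) · λ^46e^(−8λ) = λ^51e^(−9λ), i.e. Gamma(shape=52, rate=9).
The mode of a Gamma(a, b) with a ≥ 1 (shape–rate) is (a−1)/b = 51/9 ≈ 5.67.

λ̂_MAP = 5.67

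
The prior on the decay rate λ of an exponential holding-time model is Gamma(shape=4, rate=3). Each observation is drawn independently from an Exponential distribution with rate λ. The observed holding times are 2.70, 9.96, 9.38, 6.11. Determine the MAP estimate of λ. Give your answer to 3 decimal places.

λ̂_MAP = 0.225

The Exponential(rate=λ) likelihood is ∝ λ^n e^(−λΣtᵢ). Here n = 4 and Σtᵢ = 2.70 + 9.96 + 9.38 + 6.11 = 28.15.
Posterior ∝ λ^3e^(−3λ) · λ^4e^(−28.15λ) = λ^7e^(−31.15λ), i.e. Gamma(8, 31.15).
Mode = (a−1)/b = 7/31.15 ≈ 0.225.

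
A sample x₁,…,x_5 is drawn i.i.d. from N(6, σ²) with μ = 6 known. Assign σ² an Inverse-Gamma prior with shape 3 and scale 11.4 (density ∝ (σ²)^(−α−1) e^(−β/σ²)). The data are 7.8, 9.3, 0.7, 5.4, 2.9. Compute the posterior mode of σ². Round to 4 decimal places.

Sum of squared deviations about the known mean: SS = (7.8−6)² + (9.3−6)² + (0.7−6)² + (5.4−6)² + (2.9−6)² = 52.19.
The Normal likelihood contributes (σ²)^(−n/2) exp(−SS/(2σ²)), so the posterior is Inverse-Gamma(α + n/2, β + SS/2) = Inverse-Gamma(5.5, 37.495).
The mode of Inverse-Gamma(a, b) is b/(a+1) = 37.495/6.5 ≈ 5.7685.

σ̂²_MAP = 5.7685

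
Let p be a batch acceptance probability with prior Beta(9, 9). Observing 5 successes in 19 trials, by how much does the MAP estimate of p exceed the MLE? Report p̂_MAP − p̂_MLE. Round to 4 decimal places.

MAP − MLE = 0.1083

Posterior is Beta(14, 23); MAP = (14−1)/(37−2) = 13/35 ≈ 0.37143.
MLE ignores the prior: p̂_MLE = k/n = 5/19 ≈ 0.26316.
Difference = 13/35 − 5/19 = 72/665 ≈ 0.1083.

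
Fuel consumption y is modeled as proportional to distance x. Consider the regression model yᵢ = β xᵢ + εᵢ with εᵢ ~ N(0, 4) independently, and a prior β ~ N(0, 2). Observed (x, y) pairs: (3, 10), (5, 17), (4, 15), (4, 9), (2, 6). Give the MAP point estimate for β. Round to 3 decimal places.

β̂_MAP = 3.097

log p(β | y) = −Σ(yᵢ − βxᵢ)²/(2·4) − β²/(2·2) + const.
Setting the derivative to zero: Σxᵢ(yᵢ − βxᵢ)/4 − β/2 = 0, so β = Σxᵢyᵢ / (Σxᵢ² + σ²/τ²).
Σxᵢyᵢ = 3·10 + 5·17 + 4·15 + 4·9 + 2·6 = 223; Σxᵢ² = 70; σ²/τ² = 2.
β̂_MAP = 223 / (70 + 2) = 223/72 ≈ 3.097.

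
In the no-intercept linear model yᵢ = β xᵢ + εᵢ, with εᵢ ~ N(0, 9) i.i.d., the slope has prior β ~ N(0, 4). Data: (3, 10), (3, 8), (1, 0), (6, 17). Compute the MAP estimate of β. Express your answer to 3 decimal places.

log p(β | y) = −Σ(yᵢ − βxᵢ)²/(2·9) − β²/(2·4) + const.
Setting the derivative to zero: Σxᵢ(yᵢ − βxᵢ)/9 − β/4 = 0, so β = Σxᵢyᵢ / (Σxᵢ² + σ²/τ²).
Σxᵢyᵢ = 3·10 + 3·8 + 1·0 + 6·17 = 156; Σxᵢ² = 55; σ²/τ² = 2.25.
β̂_MAP = 156 / (55 + 2.25) = 156/57.25 ≈ 2.725.

β̂_MAP = 2.725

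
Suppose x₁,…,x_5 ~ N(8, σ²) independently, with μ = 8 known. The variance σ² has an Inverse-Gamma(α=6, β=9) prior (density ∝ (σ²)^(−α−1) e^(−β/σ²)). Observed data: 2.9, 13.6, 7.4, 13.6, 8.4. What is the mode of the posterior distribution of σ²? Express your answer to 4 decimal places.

Sum of squared deviations about the known mean: SS = (2.9−8)² + (13.6−8)² + (7.4−8)² + (13.6−8)² + (8.4−8)² = 89.25.
The Normal likelihood contributes (σ²)^(−n/2) exp(−SS/(2σ²)), so the posterior is Inverse-Gamma(α + n/2, β + SS/2) = Inverse-Gamma(8.5, 53.625).
The mode of Inverse-Gamma(a, b) is b/(a+1) = 53.625/9.5 ≈ 5.6447.

σ̂²_MAP = 5.6447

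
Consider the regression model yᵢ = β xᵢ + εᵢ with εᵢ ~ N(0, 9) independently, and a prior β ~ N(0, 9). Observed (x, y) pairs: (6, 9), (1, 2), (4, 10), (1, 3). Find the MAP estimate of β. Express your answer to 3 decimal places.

log p(β | y) = −Σ(yᵢ − βxᵢ)²/(2·9) − β²/(2·9) + const.
Setting the derivative to zero: Σxᵢ(yᵢ − βxᵢ)/9 − β/9 = 0, so β = Σxᵢyᵢ / (Σxᵢ² + σ²/τ²).
Σxᵢyᵢ = 6·9 + 1·2 + 4·10 + 1·3 = 99; Σxᵢ² = 54; σ²/τ² = 1.
β̂_MAP = 99 / (54 + 1) = 99/55 ≈ 1.800.

β̂_MAP = 1.800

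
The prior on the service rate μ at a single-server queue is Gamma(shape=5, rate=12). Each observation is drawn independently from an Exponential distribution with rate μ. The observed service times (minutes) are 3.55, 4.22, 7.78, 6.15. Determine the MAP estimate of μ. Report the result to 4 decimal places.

The Exponential(rate=μ) likelihood is ∝ μ^n e^(−μΣtᵢ). Here n = 4 and Σtᵢ = 3.55 + 4.22 + 7.78 + 6.15 = 21.70.
Posterior ∝ μ^4e^(−12μ) · μ^4e^(−21.70μ) = μ^8e^(−33.70μ), i.e. Gamma(9, 33.70).
Mode = (a−1)/b = 8/33.70 ≈ 0.2374.

μ̂_MAP = 0.2374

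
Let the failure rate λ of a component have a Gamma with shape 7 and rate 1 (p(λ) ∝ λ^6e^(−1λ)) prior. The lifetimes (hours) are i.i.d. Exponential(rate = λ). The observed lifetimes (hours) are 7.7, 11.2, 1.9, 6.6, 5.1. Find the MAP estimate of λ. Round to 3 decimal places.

The Exponential(rate=λ) likelihood is ∝ λ^n e^(−λΣtᵢ). Here n = 5 and Σtᵢ = 7.7 + 11.2 + 1.9 + 6.6 + 5.1 = 32.5.
Posterior ∝ λ^6e^(−1λ) · λ^5e^(−32.5λ) = λ^11e^(−33.5λ), i.e. Gamma(12, 33.5).
Mode = (a−1)/b = 11/33.5 ≈ 0.328.

λ̂_MAP = 0.328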